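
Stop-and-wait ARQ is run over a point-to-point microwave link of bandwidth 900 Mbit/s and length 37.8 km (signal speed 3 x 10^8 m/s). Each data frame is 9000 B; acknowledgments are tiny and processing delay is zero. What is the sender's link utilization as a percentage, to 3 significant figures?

24.1 %

t_tx = L/R = 72000/900000000 = 8e-05 s.
t_prop = 37800/300000000 = 0.000126 s; RTT = 0.000252 s.
Cycle = t_tx + RTT = 0.000332 s.
Utilization = t_tx / cycle = 8e-05/0.000332 = 24.1 %.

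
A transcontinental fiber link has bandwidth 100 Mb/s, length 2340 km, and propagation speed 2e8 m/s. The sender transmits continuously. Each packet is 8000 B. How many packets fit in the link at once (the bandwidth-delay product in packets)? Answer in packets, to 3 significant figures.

Propagation delay = 2340000 / 200000000 = 0.0117 s.
BDP = R × t_prop = 100000000 × 0.0117 = 1170000 bits.
In packets of 64000 bits: 18.3 packets.

18.3 packets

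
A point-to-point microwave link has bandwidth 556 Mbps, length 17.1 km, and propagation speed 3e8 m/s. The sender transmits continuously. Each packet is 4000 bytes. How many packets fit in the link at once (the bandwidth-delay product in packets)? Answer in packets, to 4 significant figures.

Propagation delay = 17100 / 300000000 = 5.7e-05 s.
BDP = R × t_prop = 556000000 × 5.7e-05 = 31692 bits.
In packets of 32000 bits: 0.9904 packets.

0.9904 packets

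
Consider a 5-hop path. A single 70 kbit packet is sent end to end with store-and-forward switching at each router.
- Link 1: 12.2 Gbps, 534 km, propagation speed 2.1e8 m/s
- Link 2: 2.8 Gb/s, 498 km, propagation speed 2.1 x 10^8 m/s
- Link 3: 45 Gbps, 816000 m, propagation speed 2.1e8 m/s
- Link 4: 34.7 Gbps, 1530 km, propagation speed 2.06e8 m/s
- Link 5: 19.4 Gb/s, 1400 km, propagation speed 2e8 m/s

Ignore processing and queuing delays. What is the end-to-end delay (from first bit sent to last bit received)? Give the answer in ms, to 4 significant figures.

L = 70000 bits.
Transmission delays (L/R per hop): 0.0057377, 0.025, 0.00155556, 0.00201729, 0.00360825 ms; sum = 0.0379188 ms.
Propagation delays (d/s per hop): 2.54286, 2.37143, 3.88571, 7.42718, 7 ms; sum = 23.2272 ms.
End-to-end = 23.27 ms.

23.27 ms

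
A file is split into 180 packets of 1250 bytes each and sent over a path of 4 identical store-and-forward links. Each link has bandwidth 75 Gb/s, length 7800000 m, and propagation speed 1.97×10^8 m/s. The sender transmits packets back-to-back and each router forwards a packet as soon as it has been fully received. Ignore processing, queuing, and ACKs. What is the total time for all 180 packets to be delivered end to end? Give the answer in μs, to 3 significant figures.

Per-hop transmission t_tx = L/R = 10000/75000000000 = 0.133333 μs.
Per-hop propagation t_prop = 7800000/197000000 = 39593.9 μs.
Pipeline fill: first packet needs 4·t_tx to clear all hops; remaining 179 packets each add one t_tx.
Total = (4+180-1)·t_tx + 4·t_prop = 183·0.133333 + 4·39593.9 = 158000 μs.

158000 μs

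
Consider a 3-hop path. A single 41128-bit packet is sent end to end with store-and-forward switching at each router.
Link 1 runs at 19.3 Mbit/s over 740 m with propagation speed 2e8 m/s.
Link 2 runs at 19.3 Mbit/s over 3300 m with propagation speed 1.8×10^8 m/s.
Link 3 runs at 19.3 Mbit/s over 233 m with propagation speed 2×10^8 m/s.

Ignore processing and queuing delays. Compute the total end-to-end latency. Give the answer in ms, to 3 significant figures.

Transmission delay per hop = L/R = 41128/19300000 = 2.13098 ms; 3 hops → 6.39295 ms.
Propagation delays (d/s per hop): 0.0037, 0.0183333, 0.001165 ms; sum = 0.0231983 ms.
End-to-end = 6.42 ms.

6.42 ms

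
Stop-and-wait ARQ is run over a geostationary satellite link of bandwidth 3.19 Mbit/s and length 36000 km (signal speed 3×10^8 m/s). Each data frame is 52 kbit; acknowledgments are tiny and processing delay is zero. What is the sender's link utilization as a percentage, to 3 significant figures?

6.36 %

t_tx = L/R = 52000/3190000 = 0.0163009 s.
t_prop = 36000000/300000000 = 0.12 s; RTT = 0.24 s.
Cycle = t_tx + RTT = 0.256301 s.
Utilization = t_tx / cycle = 0.0163009/0.256301 = 6.36 %.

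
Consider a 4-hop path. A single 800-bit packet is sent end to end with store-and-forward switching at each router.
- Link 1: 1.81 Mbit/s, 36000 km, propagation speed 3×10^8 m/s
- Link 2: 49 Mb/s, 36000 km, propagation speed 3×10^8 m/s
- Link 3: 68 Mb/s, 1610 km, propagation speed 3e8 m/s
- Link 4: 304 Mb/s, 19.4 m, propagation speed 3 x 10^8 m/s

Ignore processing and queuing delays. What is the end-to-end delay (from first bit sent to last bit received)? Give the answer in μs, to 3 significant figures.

Transmission delays (L/R per hop): 441.989, 16.3265, 11.7647, 2.63158 μs; sum = 472.712 μs.
Propagation delays (d/s per hop): 120000, 120000, 5366.67, 0.0646667 μs; sum = 245367 μs.
End-to-end = 246000 μs.

246000 μs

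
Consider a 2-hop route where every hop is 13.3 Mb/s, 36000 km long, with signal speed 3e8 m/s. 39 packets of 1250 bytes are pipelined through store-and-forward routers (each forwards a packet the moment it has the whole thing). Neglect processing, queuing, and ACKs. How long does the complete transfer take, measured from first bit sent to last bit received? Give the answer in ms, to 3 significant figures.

270 ms

Per-hop transmission t_tx = L/R = 10000/13300000 = 0.75188 ms.
Per-hop propagation t_prop = 36000000/300000000 = 120 ms.
Pipeline fill: first packet needs 2·t_tx to clear all hops; remaining 38 packets each add one t_tx.
Total = (2+39-1)·t_tx + 2·t_prop = 40·0.75188 + 2·120 = 270 ms.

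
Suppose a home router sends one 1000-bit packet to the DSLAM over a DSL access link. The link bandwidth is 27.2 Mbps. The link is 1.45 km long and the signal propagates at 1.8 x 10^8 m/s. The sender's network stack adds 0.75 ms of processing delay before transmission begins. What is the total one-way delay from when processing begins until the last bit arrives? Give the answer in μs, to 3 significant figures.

795 μs

Transmission delay = L/R = 1000 / 27200000 = 36.7647 μs.
Propagation delay = d/s = 1450 m / 180000000 m/s = 8.05556 μs.
Plus processing delay 0.75 ms = 750 μs.
Total = 795 μs.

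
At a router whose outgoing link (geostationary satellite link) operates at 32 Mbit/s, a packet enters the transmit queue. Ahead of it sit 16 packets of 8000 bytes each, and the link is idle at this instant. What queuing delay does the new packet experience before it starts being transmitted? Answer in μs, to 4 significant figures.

32000 μs

Each queued packet: L/R = 64000/32000000 = 2000 μs.
16 queued → 32000 μs.
Queuing delay = 32000 μs.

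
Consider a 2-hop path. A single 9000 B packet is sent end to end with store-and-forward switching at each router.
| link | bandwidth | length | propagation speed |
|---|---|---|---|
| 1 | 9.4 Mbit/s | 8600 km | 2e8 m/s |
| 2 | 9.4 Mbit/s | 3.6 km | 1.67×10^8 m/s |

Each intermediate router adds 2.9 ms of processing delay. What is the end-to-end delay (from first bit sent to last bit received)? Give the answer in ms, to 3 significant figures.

L = 9000 × 8 = 72000 bits.
Transmission delay per hop = L/R = 72000/9400000 = 7.65957 ms; 2 hops → 15.3191 ms.
Propagation delays (d/s per hop): 43, 0.0215569 ms; sum = 43.0216 ms.
Processing at 1 router(s): 1 × 2.9 ms = 2.9 ms.
End-to-end = 61.2 ms.

61.2 ms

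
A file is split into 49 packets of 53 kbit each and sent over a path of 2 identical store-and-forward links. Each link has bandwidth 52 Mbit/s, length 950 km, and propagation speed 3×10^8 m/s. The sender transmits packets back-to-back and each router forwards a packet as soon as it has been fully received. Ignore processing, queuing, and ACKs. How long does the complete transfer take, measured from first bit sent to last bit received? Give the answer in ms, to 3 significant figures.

Per-hop transmission t_tx = L/R = 53000/52000000 = 1.01923 ms.
Per-hop propagation t_prop = 950000/300000000 = 3.16667 ms.
Pipeline fill: first packet needs 2·t_tx to clear all hops; remaining 48 packets each add one t_tx.
Total = (2+49-1)·t_tx + 2·t_prop = 50·1.01923 + 2·3.16667 = 57.3 ms.

57.3 ms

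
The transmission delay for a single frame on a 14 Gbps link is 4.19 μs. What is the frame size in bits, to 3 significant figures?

L = R × t_tx = 14000000000 b/s × 4.19e-06 s = 58660 bits.

58700 bits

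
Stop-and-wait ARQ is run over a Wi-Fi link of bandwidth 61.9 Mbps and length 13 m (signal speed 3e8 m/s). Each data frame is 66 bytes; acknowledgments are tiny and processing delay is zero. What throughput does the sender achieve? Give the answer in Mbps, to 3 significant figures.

t_tx = L/R = 528/61900000 = 8.52989e-06 s.
t_prop = 13/300000000 = 4.33333e-08 s; RTT = 8.66667e-08 s.
Cycle = t_tx + RTT = 8.61655e-06 s.
Throughput = L / cycle = 528 / 8.61655e-06 = 61.3 Mbps.

61.3 Mbps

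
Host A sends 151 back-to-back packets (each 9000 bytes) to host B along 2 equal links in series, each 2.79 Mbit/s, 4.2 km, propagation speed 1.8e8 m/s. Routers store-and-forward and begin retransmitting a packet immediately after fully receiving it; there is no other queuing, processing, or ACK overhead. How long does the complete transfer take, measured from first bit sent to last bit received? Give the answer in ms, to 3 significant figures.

3920 ms

Per-hop transmission t_tx = L/R = 72000/2790000 = 25.8065 ms.
Per-hop propagation t_prop = 4200/180000000 = 0.0233333 ms.
Pipeline fill: first packet needs 2·t_tx to clear all hops; remaining 150 packets each add one t_tx.
Total = (2+151-1)·t_tx + 2·t_prop = 152·25.8065 + 2·0.0233333 = 3920 ms.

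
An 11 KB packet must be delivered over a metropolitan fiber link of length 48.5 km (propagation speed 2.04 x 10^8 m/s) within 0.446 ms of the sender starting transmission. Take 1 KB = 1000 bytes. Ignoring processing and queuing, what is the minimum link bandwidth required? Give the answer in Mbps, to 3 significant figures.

423 Mbps

L = 88000 bits.
Propagation delay = 48500 / 204000000 = 0.237745 ms.
Transmission budget = 0.446 − 0.237745 = 0.208255 ms.
R ≥ L / t_tx = 88000 bits / 0.000208255 s = 423 Mbps.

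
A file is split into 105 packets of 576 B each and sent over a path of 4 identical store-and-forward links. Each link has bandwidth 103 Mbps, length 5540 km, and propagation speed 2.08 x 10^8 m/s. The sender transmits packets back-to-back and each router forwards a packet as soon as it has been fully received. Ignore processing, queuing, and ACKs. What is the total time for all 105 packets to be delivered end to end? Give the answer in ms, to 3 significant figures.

111 ms

Per-hop transmission t_tx = L/R = 4608/103000000 = 0.0447379 ms.
Per-hop propagation t_prop = 5540000/208000000 = 26.6346 ms.
Pipeline fill: first packet needs 4·t_tx to clear all hops; remaining 104 packets each add one t_tx.
Total = (4+105-1)·t_tx + 4·t_prop = 108·0.0447379 + 4·26.6346 = 111 ms.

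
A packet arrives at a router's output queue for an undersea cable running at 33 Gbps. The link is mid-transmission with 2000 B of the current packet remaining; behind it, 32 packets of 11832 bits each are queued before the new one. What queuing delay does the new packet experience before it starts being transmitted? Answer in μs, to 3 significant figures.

12.0 μs

Each queued packet: L/R = 11832/33000000000 = 0.358545 μs.
32 queued → 11.4735 μs.
Plus remaining 16000 bits of current packet: 0.484848 μs.
Queuing delay = 12.0 μs.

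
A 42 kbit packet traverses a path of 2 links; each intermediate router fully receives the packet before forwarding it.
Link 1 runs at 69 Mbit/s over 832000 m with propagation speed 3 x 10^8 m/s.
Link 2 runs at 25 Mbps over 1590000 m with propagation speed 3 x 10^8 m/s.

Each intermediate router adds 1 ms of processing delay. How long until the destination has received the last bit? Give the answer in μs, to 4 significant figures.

L = 42000 bits.
Transmission delays (L/R per hop): 608.696, 1680 μs; sum = 2288.7 μs.
Propagation delays (d/s per hop): 2773.33, 5300 μs; sum = 8073.33 μs.
Processing at 1 router(s): 1 × 1 ms = 1000 μs.
End-to-end = 11360 μs.

11360 μs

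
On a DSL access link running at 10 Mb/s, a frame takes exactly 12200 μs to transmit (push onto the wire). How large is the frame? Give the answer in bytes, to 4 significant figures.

L = R × t_tx = 10000000 b/s × 0.0122 s = 122000 bits.
In bytes: 122000 / 8 = 15250 bytes.

15250 bytes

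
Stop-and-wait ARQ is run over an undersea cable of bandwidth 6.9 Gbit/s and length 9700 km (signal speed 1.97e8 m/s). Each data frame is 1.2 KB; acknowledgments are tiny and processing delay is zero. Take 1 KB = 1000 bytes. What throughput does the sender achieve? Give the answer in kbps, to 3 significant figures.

97.5 kbps

t_tx = L/R = 9600/6900000000 = 1.3913e-06 s.
t_prop = 9700000/197000000 = 0.0492386 s; RTT = 0.0984772 s.
Cycle = t_tx + RTT = 0.0984785 s.
Throughput = L / cycle = 9600 / 0.0984785 = 97.5 kbps.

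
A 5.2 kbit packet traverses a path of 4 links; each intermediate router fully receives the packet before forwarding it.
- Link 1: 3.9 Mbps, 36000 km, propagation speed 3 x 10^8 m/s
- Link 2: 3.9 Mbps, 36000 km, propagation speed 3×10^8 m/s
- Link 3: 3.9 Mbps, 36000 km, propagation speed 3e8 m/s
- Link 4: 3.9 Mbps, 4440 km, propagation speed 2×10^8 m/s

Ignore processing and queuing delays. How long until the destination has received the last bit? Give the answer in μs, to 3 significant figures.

L = 5200 bits.
Transmission delay per hop = L/R = 5200/3900000 = 1333.33 μs; 4 hops → 5333.33 μs.
Propagation delays (d/s per hop): 120000, 120000, 120000, 22200 μs; sum = 382200 μs.
End-to-end = 388000 μs.

388000 μs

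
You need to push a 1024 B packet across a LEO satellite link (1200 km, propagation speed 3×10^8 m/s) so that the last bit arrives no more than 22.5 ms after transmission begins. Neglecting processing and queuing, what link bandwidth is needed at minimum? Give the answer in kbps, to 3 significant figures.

L = 8192 bits.
Propagation delay = 1200000 / 300000000 = 4 ms.
Transmission budget = 22.5 − 4 = 18.5 ms.
R ≥ L / t_tx = 8192 bits / 0.0185 s = 443 kbps.

443 kbps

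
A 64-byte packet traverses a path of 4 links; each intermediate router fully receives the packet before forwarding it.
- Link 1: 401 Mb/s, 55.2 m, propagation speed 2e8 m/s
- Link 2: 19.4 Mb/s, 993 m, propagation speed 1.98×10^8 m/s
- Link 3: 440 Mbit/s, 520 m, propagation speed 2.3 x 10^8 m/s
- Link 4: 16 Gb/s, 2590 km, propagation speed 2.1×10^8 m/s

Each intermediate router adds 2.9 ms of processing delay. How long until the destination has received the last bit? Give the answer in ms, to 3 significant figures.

21.1 ms

L = 64 × 8 = 512 bits.
Transmission delays (L/R per hop): 0.00127681, 0.0263918, 0.00116364, 3.2e-05 ms; sum = 0.0288642 ms.
Propagation delays (d/s per hop): 0.000276, 0.00501515, 0.00226087, 12.3333 ms; sum = 12.3409 ms.
Processing at 3 router(s): 3 × 2.9 ms = 8.7 ms.
End-to-end = 21.1 ms.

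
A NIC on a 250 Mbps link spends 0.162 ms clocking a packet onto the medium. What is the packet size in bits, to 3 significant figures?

L = R × t_tx = 250000000 b/s × 0.000162 s = 40500 bits.

40500 bits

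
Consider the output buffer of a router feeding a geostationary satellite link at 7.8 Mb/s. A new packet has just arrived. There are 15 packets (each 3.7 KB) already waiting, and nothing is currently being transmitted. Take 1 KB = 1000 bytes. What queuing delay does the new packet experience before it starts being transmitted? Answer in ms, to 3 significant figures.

Each queued packet: L/R = 29600/7800000 = 3.79487 ms.
15 queued → 56.9231 ms.
Queuing delay = 56.9 ms.

56.9 ms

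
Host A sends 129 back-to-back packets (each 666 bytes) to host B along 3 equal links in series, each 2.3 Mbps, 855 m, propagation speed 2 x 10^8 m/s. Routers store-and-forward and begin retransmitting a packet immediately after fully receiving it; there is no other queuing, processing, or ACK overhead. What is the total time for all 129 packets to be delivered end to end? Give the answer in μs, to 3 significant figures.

Per-hop transmission t_tx = L/R = 5328/2300000 = 2316.52 μs.
Per-hop propagation t_prop = 855/200000000 = 4.275 μs.
Pipeline fill: first packet needs 3·t_tx to clear all hops; remaining 128 packets each add one t_tx.
Total = (3+129-1)·t_tx + 3·t_prop = 131·2316.52 + 3·4.275 = 303000 μs.

303000 μs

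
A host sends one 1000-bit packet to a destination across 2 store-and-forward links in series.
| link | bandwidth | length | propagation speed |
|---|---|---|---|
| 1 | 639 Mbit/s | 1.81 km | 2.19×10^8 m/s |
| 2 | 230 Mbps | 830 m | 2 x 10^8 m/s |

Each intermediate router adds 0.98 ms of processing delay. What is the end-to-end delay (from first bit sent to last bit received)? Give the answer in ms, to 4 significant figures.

Transmission delays (L/R per hop): 0.00156495, 0.00434783 ms; sum = 0.00591277 ms.
Propagation delays (d/s per hop): 0.00826484, 0.00415 ms; sum = 0.0124148 ms.
Processing at 1 router(s): 1 × 0.98 ms = 0.98 ms.
End-to-end = 0.9983 ms.

0.9983 ms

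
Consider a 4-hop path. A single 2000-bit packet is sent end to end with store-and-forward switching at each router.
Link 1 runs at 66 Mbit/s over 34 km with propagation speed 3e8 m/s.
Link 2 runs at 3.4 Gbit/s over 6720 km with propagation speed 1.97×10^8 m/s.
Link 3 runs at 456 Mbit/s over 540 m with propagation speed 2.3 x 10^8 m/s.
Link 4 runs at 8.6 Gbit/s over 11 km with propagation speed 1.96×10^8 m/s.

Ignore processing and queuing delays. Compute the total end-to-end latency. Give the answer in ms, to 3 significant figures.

34.3 ms

Transmission delays (L/R per hop): 0.030303, 0.000588235, 0.00438596, 0.000232558 ms; sum = 0.0355098 ms.
Propagation delays (d/s per hop): 0.113333, 34.1117, 0.00234783, 0.0561224 ms; sum = 34.2835 ms.
End-to-end = 34.3 ms.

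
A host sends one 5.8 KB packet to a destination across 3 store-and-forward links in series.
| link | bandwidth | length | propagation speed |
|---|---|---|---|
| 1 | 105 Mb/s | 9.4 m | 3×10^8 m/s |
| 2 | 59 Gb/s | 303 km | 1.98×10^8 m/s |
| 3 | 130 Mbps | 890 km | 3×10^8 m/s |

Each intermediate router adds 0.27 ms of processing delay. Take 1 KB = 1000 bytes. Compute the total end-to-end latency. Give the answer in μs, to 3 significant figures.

L = 46400 bits.
Transmission delays (L/R per hop): 441.905, 0.786441, 356.923 μs; sum = 799.614 μs.
Propagation delays (d/s per hop): 0.0313333, 1530.3, 2966.67 μs; sum = 4497 μs.
Processing at 2 router(s): 2 × 0.27 ms = 540 μs.
End-to-end = 5840 μs.

5840 μs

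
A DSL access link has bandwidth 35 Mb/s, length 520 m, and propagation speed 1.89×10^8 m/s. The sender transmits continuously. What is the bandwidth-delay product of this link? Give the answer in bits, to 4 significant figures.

96.30 bits

Propagation delay = 520 / 189000000 = 2.75132e-06 s.
BDP = R × t_prop = 35000000 × 2.75132e-06 = 96.2963 bits.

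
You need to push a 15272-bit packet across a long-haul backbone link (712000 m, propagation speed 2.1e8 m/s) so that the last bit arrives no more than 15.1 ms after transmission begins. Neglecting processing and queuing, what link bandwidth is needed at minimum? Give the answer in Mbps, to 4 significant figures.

Propagation delay = 712000 / 210000000 = 3.39048 ms.
Transmission budget = 15.1 − 3.39048 = 11.7095 ms.
R ≥ L / t_tx = 15272 bits / 0.0117095 s = 1.304 Mbps.

1.304 Mbps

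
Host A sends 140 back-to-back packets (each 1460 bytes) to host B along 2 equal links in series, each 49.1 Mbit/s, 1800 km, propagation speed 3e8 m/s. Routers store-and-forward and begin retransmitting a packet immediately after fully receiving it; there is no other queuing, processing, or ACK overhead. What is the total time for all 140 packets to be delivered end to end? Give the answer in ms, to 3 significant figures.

45.5 ms

Per-hop transmission t_tx = L/R = 11680/49100000 = 0.237882 ms.
Per-hop propagation t_prop = 1800000/300000000 = 6 ms.
Pipeline fill: first packet needs 2·t_tx to clear all hops; remaining 139 packets each add one t_tx.
Total = (2+140-1)·t_tx + 2·t_prop = 141·0.237882 + 2·6 = 45.5 ms.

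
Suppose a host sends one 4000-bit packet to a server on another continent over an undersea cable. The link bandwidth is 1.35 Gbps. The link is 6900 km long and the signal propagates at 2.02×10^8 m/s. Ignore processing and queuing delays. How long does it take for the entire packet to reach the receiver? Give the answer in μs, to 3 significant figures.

34200 μs

Transmission delay = L/R = 4000 / 1350000000 = 2.96296 μs.
Propagation delay = d/s = 6900000 m / 202000000 m/s = 34158.4 μs.
Total = 34200 μs.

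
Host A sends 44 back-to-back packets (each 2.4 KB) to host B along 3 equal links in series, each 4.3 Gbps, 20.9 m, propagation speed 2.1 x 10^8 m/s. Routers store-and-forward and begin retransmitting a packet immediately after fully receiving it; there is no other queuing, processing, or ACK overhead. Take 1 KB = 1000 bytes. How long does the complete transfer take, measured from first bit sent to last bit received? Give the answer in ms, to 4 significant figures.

Per-hop transmission t_tx = L/R = 19200/4300000000 = 0.00446512 ms.
Per-hop propagation t_prop = 20.9/210000000 = 9.95238e-05 ms.
Pipeline fill: first packet needs 3·t_tx to clear all hops; remaining 43 packets each add one t_tx.
Total = (3+44-1)·t_tx + 3·t_prop = 46·0.00446512 + 3·9.95238e-05 = 0.2057 ms.

0.2057 ms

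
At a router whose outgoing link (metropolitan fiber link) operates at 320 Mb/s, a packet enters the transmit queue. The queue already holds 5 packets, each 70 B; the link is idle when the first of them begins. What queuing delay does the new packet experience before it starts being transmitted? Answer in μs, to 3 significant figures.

8.75 μs

Each queued packet: L/R = 560/320000000 = 1.75 μs.
5 queued → 8.75 μs.
Queuing delay = 8.75 μs.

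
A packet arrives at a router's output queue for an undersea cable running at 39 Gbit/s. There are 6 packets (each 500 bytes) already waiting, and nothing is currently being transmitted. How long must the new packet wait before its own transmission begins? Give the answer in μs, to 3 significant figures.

Each queued packet: L/R = 4000/39000000000 = 0.102564 μs.
6 queued → 0.615385 μs.
Queuing delay = 0.615 μs.

0.615 μs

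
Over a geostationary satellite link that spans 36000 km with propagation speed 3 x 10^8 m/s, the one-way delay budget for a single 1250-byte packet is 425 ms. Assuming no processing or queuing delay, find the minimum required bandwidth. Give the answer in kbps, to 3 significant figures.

L = 10000 bits.
Propagation delay = 36000000 / 300000000 = 120 ms.
Transmission budget = 425 − 120 = 305 ms.
R ≥ L / t_tx = 10000 bits / 0.305 s = 32.8 kbps.

32.8 kbps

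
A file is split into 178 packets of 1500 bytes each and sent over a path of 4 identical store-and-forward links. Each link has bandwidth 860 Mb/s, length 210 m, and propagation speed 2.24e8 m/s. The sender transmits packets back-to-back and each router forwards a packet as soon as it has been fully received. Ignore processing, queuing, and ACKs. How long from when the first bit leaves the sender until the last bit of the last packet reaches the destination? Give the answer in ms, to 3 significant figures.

Per-hop transmission t_tx = L/R = 12000/860000000 = 0.0139535 ms.
Per-hop propagation t_prop = 210/2.24e+08 = 0.0009375 ms.
Pipeline fill: first packet needs 4·t_tx to clear all hops; remaining 177 packets each add one t_tx.
Total = (4+178-1)·t_tx + 4·t_prop = 181·0.0139535 + 4·0.0009375 = 2.53 ms.

2.53 ms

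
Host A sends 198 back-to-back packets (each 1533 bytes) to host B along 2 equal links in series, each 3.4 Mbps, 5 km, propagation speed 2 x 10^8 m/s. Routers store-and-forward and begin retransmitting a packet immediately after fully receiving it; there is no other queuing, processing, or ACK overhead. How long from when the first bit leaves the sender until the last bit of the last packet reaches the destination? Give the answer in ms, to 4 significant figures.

Per-hop transmission t_tx = L/R = 12264/3400000 = 3.60706 ms.
Per-hop propagation t_prop = 5000/200000000 = 0.025 ms.
Pipeline fill: first packet needs 2·t_tx to clear all hops; remaining 197 packets each add one t_tx.
Total = (2+198-1)·t_tx + 2·t_prop = 199·3.60706 + 2·0.025 = 717.9 ms.

717.9 ms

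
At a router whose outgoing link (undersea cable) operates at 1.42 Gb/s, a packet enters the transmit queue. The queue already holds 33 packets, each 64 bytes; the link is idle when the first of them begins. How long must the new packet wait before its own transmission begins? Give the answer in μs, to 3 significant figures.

11.9 μs

Each queued packet: L/R = 512/1420000000 = 0.360563 μs.
33 queued → 11.8986 μs.
Queuing delay = 11.9 μs.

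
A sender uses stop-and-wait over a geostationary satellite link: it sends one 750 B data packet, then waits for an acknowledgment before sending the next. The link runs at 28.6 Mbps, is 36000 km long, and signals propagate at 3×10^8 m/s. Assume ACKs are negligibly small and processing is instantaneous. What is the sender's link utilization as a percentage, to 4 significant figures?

t_tx = L/R = 6000/28600000 = 0.00020979 s.
t_prop = 36000000/300000000 = 0.12 s; RTT = 0.24 s.
Cycle = t_tx + RTT = 0.24021 s.
Utilization = t_tx / cycle = 0.00020979/0.24021 = 0.08734 %.

0.08734 %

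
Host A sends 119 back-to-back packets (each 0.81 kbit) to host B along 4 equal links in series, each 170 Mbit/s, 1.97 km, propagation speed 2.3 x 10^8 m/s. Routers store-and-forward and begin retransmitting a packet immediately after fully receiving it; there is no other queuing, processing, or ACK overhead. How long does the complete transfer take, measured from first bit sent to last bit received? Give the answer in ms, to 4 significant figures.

Per-hop transmission t_tx = L/R = 810/170000000 = 0.00476471 ms.
Per-hop propagation t_prop = 1970/2.3e+08 = 0.00856522 ms.
Pipeline fill: first packet needs 4·t_tx to clear all hops; remaining 118 packets each add one t_tx.
Total = (4+119-1)·t_tx + 4·t_prop = 122·0.00476471 + 4·0.00856522 = 0.6156 ms.

0.6156 ms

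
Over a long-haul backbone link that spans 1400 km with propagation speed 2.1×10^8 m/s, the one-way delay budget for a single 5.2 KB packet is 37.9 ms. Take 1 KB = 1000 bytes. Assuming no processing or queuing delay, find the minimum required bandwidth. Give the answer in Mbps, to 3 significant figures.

1.33 Mbps

L = 41600 bits.
Propagation delay = 1400000 / 210000000 = 6.66667 ms.
Transmission budget = 37.9 − 6.66667 = 31.2333 ms.
R ≥ L / t_tx = 41600 bits / 0.0312333 s = 1.33 Mbps.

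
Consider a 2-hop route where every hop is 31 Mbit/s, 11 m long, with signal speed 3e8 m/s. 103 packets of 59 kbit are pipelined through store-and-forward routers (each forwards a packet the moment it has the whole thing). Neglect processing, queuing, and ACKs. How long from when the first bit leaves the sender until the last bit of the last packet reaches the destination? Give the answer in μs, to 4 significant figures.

Per-hop transmission t_tx = L/R = 59000/31000000 = 1903.23 μs.
Per-hop propagation t_prop = 11/300000000 = 0.0366667 μs.
Pipeline fill: first packet needs 2·t_tx to clear all hops; remaining 102 packets each add one t_tx.
Total = (2+103-1)·t_tx + 2·t_prop = 104·1903.23 + 2·0.0366667 = 197900 μs.

197900 μs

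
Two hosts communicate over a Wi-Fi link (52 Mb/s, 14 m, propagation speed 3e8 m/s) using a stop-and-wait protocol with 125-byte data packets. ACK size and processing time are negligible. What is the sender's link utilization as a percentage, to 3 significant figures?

99.5 %

t_tx = L/R = 1000/52000000 = 1.92308e-05 s.
t_prop = 14/300000000 = 4.66667e-08 s; RTT = 9.33333e-08 s.
Cycle = t_tx + RTT = 1.93241e-05 s.
Utilization = t_tx / cycle = 1.92308e-05/1.93241e-05 = 99.5 %.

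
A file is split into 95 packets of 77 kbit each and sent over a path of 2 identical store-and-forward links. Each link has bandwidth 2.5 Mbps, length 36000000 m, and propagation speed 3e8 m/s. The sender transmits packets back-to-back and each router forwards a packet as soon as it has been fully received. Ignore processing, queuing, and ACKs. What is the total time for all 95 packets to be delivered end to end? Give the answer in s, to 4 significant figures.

Per-hop transmission t_tx = L/R = 77000/2500000 = 0.0308 s.
Per-hop propagation t_prop = 36000000/300000000 = 0.12 s.
Pipeline fill: first packet needs 2·t_tx to clear all hops; remaining 94 packets each add one t_tx.
Total = (2+95-1)·t_tx + 2·t_prop = 96·0.0308 + 2·0.12 = 3.197 s.

3.197 s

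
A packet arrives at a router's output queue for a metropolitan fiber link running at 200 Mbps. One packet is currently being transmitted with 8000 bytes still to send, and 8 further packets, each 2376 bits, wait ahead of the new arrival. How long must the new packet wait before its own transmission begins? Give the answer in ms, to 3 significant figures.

0.415 ms

Each queued packet: L/R = 2376/200000000 = 0.01188 ms.
8 queued → 0.09504 ms.
Plus remaining 64000 bits of current packet: 0.32 ms.
Queuing delay = 0.415 ms.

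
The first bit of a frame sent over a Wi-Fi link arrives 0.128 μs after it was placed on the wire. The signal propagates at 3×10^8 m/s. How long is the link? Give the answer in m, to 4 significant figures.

38.40 m

d = s × t_prop = 300000000 × 1.28e-07 = 38.40 m.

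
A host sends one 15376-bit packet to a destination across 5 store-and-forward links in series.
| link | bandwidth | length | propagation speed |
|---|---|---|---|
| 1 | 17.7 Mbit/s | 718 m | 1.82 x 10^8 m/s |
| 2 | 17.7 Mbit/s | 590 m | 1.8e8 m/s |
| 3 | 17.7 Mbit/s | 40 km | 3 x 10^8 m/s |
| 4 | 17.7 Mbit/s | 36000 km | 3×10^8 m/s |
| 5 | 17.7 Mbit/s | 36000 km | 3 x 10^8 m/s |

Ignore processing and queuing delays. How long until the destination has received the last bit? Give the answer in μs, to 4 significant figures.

244500 μs

Transmission delay per hop = L/R = 15376/17700000 = 868.701 μs; 5 hops → 4343.5 μs.
Propagation delays (d/s per hop): 3.94505, 3.27778, 133.333, 120000, 120000 μs; sum = 240141 μs.
End-to-end = 244500 μs.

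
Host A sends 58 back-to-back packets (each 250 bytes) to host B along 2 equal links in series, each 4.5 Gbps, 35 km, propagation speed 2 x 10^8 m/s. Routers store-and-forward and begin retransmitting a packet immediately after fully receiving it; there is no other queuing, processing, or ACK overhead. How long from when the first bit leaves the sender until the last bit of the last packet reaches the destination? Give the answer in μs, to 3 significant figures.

Per-hop transmission t_tx = L/R = 2000/4500000000 = 0.444444 μs.
Per-hop propagation t_prop = 35000/200000000 = 175 μs.
Pipeline fill: first packet needs 2·t_tx to clear all hops; remaining 57 packets each add one t_tx.
Total = (2+58-1)·t_tx + 2·t_prop = 59·0.444444 + 2·175 = 376 μs.

376 μs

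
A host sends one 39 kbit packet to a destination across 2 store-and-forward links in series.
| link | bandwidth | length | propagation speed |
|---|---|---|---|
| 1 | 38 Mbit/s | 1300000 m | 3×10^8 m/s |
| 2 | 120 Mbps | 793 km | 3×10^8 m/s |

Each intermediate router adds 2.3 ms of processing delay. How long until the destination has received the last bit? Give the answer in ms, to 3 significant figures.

10.6 ms

L = 39000 bits.
Transmission delays (L/R per hop): 1.02632, 0.325 ms; sum = 1.35132 ms.
Propagation delays (d/s per hop): 4.33333, 2.64333 ms; sum = 6.97667 ms.
Processing at 1 router(s): 1 × 2.3 ms = 2.3 ms.
End-to-end = 10.6 ms.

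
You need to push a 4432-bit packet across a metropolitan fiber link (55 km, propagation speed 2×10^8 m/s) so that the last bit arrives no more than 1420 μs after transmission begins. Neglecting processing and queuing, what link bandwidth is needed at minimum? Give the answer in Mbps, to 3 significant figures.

3.87 Mbps

Propagation delay = 55000 / 200000000 = 275 μs.
Transmission budget = 1420 − 275 = 1145 μs.
R ≥ L / t_tx = 4432 bits / 0.001145 s = 3.87 Mbps.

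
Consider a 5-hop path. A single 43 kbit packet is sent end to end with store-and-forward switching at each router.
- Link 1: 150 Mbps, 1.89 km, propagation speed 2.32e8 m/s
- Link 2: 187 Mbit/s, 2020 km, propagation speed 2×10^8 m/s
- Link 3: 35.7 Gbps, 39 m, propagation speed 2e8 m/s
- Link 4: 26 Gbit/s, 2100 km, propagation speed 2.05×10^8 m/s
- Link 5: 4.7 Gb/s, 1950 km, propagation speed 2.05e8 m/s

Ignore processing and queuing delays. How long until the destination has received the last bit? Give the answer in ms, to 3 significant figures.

L = 43000 bits.
Transmission delays (L/R per hop): 0.286667, 0.229947, 0.00120448, 0.00165385, 0.00914894 ms; sum = 0.52862 ms.
Propagation delays (d/s per hop): 0.00814655, 10.1, 0.000195, 10.2439, 9.5122 ms; sum = 29.8644 ms.
End-to-end = 30.4 ms.

30.4 ms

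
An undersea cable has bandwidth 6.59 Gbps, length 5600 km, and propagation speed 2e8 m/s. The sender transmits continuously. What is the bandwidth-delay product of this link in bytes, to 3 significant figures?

Propagation delay = 5600000 / 200000000 = 0.028 s.
BDP = R × t_prop = 6590000000 × 0.028 = 184520000 bits.
In bytes: 184520000/8 = 23100000 bytes.

23100000 bytes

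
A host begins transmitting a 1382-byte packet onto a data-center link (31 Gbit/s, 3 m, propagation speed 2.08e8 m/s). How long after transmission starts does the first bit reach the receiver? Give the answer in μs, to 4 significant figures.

First bit experiences only propagation delay: d/s = 3/208000000 = 0.01442 μs.

0.01442 μs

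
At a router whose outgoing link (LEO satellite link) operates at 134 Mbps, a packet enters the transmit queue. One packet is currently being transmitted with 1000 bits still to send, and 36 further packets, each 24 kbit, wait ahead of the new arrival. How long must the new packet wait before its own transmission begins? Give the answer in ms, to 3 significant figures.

Each queued packet: L/R = 24000/134000000 = 0.179104 ms.
36 queued → 6.44776 ms.
Plus remaining 1000 bits of current packet: 0.00746269 ms.
Queuing delay = 6.46 ms.

6.46 ms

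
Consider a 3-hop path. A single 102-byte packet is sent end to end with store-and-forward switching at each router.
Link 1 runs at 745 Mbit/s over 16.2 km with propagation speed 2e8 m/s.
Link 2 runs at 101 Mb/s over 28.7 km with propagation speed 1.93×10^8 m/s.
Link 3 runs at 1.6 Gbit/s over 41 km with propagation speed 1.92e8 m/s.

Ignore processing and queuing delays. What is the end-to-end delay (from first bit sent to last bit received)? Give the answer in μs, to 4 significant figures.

452.9 μs

L = 102 × 8 = 816 bits.
Transmission delays (L/R per hop): 1.0953, 8.07921, 0.51 μs; sum = 9.68451 μs.
Propagation delays (d/s per hop): 81, 148.705, 213.542 μs; sum = 443.246 μs.
End-to-end = 452.9 μs.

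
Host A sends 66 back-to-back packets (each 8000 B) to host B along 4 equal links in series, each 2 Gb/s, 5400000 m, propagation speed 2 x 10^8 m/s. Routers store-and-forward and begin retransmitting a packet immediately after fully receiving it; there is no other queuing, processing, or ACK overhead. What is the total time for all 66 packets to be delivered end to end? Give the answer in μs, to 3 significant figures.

110000 μs

Per-hop transmission t_tx = L/R = 64000/2000000000 = 32 μs.
Per-hop propagation t_prop = 5400000/200000000 = 27000 μs.
Pipeline fill: first packet needs 4·t_tx to clear all hops; remaining 65 packets each add one t_tx.
Total = (4+66-1)·t_tx + 4·t_prop = 69·32 + 4·27000 = 110000 μs.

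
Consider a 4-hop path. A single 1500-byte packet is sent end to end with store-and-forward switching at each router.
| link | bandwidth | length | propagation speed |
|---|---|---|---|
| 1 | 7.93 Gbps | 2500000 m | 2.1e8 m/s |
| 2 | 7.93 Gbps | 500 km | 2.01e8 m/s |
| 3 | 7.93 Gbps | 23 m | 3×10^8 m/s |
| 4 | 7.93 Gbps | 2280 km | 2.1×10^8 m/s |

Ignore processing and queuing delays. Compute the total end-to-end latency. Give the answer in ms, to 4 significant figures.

L = 1500 × 8 = 12000 bits.
Transmission delay per hop = L/R = 12000/7930000000 = 0.00151324 ms; 4 hops → 0.00605296 ms.
Propagation delays (d/s per hop): 11.9048, 2.48756, 7.66667e-05, 10.8571 ms; sum = 25.2495 ms.
End-to-end = 25.26 ms.

25.26 ms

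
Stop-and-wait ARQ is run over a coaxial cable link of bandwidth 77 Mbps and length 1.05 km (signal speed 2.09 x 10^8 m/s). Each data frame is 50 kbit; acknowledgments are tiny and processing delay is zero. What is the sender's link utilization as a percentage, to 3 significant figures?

98.5 %

t_tx = L/R = 50000/77000000 = 0.000649351 s.
t_prop = 1050/209000000 = 5.02392e-06 s; RTT = 1.00478e-05 s.
Cycle = t_tx + RTT = 0.000659398 s.
Utilization = t_tx / cycle = 0.000649351/0.000659398 = 98.5 %.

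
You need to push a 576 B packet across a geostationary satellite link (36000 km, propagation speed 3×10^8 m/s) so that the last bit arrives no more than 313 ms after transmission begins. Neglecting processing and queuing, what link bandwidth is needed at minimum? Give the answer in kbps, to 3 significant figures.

L = 4608 bits.
Propagation delay = 36000000 / 300000000 = 120 ms.
Transmission budget = 313 − 120 = 193 ms.
R ≥ L / t_tx = 4608 bits / 0.193 s = 23.9 kbps.

23.9 kbps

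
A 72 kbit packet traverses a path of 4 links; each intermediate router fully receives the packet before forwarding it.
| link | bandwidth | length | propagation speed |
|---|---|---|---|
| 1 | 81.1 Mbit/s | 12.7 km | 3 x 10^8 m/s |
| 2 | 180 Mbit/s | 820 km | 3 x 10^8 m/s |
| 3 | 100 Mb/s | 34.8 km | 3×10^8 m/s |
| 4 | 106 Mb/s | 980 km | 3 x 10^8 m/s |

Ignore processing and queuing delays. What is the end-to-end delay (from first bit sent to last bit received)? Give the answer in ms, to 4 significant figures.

L = 72000 bits.
Transmission delays (L/R per hop): 0.887793, 0.4, 0.72, 0.679245 ms; sum = 2.68704 ms.
Propagation delays (d/s per hop): 0.0423333, 2.73333, 0.116, 3.26667 ms; sum = 6.15833 ms.
End-to-end = 8.845 ms.

8.845 ms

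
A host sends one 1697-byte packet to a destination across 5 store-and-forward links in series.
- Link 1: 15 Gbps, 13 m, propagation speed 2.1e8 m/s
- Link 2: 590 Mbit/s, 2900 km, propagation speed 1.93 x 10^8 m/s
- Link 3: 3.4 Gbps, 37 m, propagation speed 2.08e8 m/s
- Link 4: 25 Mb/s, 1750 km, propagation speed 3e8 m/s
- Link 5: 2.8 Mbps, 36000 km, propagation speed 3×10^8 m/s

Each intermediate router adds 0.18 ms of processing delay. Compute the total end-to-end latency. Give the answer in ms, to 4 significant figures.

L = 1697 × 8 = 13576 bits.
Transmission delays (L/R per hop): 0.000905067, 0.0230102, 0.00399294, 0.54304, 4.84857 ms; sum = 5.41952 ms.
Propagation delays (d/s per hop): 6.19048e-05, 15.0259, 0.000177885, 5.83333, 120 ms; sum = 140.859 ms.
Processing at 4 router(s): 4 × 0.18 ms = 0.72 ms.
End-to-end = 147.0 ms.

147.0 ms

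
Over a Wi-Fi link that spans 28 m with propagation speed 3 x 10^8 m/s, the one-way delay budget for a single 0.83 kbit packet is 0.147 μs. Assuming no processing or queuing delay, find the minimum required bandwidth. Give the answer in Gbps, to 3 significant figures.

15.5 Gbps

Propagation delay = 28 / 300000000 = 0.0933333 μs.
Transmission budget = 0.147 − 0.0933333 = 0.0536667 μs.
R ≥ L / t_tx = 830 bits / 5.36667e-08 s = 15.5 Gbps.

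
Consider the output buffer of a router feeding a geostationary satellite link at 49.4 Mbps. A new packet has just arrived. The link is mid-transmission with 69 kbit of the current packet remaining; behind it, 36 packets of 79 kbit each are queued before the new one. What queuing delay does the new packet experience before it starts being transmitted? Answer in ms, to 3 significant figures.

Each queued packet: L/R = 79000/49400000 = 1.59919 ms.
36 queued → 57.5709 ms.
Plus remaining 69000 bits of current packet: 1.39676 ms.
Queuing delay = 59.0 ms.

59.0 ms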